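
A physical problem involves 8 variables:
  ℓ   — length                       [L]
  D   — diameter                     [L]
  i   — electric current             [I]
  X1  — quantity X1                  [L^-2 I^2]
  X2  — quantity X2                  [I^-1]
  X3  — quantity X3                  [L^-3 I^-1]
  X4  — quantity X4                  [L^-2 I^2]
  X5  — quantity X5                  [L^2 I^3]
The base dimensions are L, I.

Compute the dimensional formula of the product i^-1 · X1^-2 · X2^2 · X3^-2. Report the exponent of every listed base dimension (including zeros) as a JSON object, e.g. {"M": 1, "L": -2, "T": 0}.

Dimensional matrix (L×I by ℓ×D×i×X1×X2×X3×X4×X5):
  L: [ 1  1  0 -2  0 -3 -2  2]
  I: [ 0  0  1  2 -1 -1  2  3]
  [L]: (-1)·0+(-2)·-2+(2)·0+(-2)·-3 = 10
  [I]: (-1)·1+(-2)·2+(2)·-1+(-2)·-1 = -5
⇒ L^10 I^-5

{"L": 10, "I": -5}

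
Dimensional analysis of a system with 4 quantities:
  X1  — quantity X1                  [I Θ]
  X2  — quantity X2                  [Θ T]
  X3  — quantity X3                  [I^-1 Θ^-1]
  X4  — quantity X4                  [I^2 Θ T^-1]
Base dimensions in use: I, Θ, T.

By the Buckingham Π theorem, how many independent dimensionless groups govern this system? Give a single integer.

2

Dimensional matrix (I×Θ×T by X1×X2×X3×X4):
  I: [ 1  0 -1  2]
  Θ: [ 1  1 -1  1]
  T: [ 0  1  0 -1]
RREF → pivots at {X1,X2} ⇒ r = 2
4 vars − rank 2 = 2 Π groups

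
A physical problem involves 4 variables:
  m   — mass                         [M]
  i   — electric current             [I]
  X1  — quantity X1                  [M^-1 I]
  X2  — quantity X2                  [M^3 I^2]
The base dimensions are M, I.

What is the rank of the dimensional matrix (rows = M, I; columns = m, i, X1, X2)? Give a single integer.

Dimensional matrix (M×I by m×i×X1×X2):
  M: [ 1  0 -1  3]
  I: [ 0  1  1  2]
Row reduction gives pivot columns m,i; rank = 2

2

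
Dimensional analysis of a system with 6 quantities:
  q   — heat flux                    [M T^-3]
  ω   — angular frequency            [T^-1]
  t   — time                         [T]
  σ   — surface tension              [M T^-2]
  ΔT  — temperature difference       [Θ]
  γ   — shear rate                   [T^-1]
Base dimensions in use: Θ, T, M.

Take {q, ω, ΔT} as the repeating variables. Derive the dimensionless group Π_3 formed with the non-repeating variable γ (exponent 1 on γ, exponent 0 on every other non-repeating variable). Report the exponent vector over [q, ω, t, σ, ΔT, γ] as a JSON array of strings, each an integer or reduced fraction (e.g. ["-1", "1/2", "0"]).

Write exponents as rows Θ,T,M / cols q,ω,t,σ,ΔT,γ:
  Θ: [ 0  0  0  0  1  0]
  T: [-3 -1  1 -2  0 -1]
  M: [ 1  0  0  1  0  0]
Echelon form has 3 nonzero rows (pivots: q,ω,ΔT)
Pivot set = {q,ω,ΔT}, free = {t,σ,γ}
RREF:
  r0: [   1    0    0    1    0    0]
  r1: [   0    1   -1   -1    0    1]
  r2: [   0    0    0    0    1    0]
Fix exponent of γ at 1, t at 0, σ at 0; solve each RREF row for its pivot's exponent:
  r0: exp(q) + (0)·1 = 0 ⇒ exp(q) = 0
  r1: exp(ω) + (1)·1 = 0 ⇒ exp(ω) = -1
  r2: exp(ΔT) + (0)·1 = 0 ⇒ exp(ΔT) = 0
Π_3 = ω^-1 · γ

["0", "-1", "0", "0", "0", "1"]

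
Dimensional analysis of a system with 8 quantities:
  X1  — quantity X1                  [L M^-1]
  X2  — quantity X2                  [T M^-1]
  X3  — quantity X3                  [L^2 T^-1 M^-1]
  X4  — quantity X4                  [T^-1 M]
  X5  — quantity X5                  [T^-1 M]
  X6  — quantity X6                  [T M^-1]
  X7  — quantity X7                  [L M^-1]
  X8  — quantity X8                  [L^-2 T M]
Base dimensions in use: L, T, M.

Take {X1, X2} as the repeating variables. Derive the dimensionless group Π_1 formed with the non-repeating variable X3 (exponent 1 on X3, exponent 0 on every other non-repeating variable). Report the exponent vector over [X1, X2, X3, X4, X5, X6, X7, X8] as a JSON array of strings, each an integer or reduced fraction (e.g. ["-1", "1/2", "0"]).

["-2", "1", "1", "0", "0", "0", "0", "0"]

Dimensional matrix (L×T×M by X1×X2×X3×X4×X5×X6×X7×X8):
  L: [ 1  0  2  0  0  0  1 -2]
  T: [ 0  1 -1 -1 -1  1  0  1]
  M: [-1 -1 -1  1  1 -1 -1  1]
Echelon form has 2 nonzero rows (pivots: X1,X2)
Pivot set = {X1,X2}, free = {X3,X4,X5,X6,X7,X8}
RREF:
  r0: [   1    0    2    0    0    0    1   -2]
  r1: [   0    1   -1   -1   -1    1    0    1]
  r2: [   0    0    0    0    0    0    0    0]
Fix exponent of X3 at 1, X4 at 0, X5 at 0, X6 at 0, X7 at 0, X8 at 0; solve each RREF row for its pivot's exponent:
  r0: exp(X1) + (2)·1 = 0 ⇒ exp(X1) = -2
  r1: exp(X2) + (-1)·1 = 0 ⇒ exp(X2) = 1
Π_1 = X1^-2 · X2 · X3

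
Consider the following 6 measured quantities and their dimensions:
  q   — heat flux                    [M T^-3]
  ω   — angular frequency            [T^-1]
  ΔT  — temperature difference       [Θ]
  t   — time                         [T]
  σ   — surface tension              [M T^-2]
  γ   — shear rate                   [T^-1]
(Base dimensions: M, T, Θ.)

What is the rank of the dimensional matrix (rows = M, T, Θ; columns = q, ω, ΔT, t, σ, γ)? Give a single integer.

Exponent matrix [M,T,Θ] × [q,ω,ΔT,t,σ,γ]:
  M: [ 1  0  0  0  1  0]
  T: [-3 -1  0  1 -2 -1]
  Θ: [ 0  0  1  0  0  0]
Echelon form has 3 nonzero rows (pivots: q,ω,ΔT)

3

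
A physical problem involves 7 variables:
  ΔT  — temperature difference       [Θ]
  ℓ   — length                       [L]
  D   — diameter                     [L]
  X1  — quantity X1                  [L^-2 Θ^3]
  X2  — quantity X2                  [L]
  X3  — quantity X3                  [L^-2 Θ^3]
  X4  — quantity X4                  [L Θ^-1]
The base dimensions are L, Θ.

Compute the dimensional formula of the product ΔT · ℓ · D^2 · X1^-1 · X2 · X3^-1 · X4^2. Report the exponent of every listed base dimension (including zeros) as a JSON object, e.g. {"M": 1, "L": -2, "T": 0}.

Dimensional matrix (L×Θ by ΔT×ℓ×D×X1×X2×X3×X4):
  L: [ 0  1  1 -2  1 -2  1]
  Θ: [ 1  0  0  3  0  3 -1]
  [L]: (1)·0+(1)·1+(2)·1+(-1)·-2+(1)·1+(-1)·-2+(2)·1 = 10
  [Θ]: (1)·1+(1)·0+(2)·0+(-1)·3+(1)·0+(-1)·3+(2)·-1 = -7
⇒ L^10 Θ^-7

{"L": 10, "Θ": -7}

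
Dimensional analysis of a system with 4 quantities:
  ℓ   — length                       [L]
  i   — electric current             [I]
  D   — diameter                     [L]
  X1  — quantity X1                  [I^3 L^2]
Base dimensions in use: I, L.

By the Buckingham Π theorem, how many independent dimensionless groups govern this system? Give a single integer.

2

Dimensional matrix (I×L by ℓ×i×D×X1):
  I: [ 0  1  0  3]
  L: [ 1  0  1  2]
Row reduction gives pivot columns ℓ,i; rank = 2
n=4, r=2 ⇒ 2 dimensionless groups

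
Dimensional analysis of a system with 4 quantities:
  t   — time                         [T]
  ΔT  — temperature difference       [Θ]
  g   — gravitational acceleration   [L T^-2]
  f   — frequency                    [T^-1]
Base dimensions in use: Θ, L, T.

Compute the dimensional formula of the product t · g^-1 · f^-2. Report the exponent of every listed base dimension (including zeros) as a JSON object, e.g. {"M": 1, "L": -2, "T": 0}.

Write exponents as rows Θ,L,T / cols t,ΔT,g,f:
  Θ: [ 0  1  0  0]
  L: [ 0  0  1  0]
  T: [ 1  0 -2 -1]
  [Θ]: (1)·0+(-1)·0+(-2)·0 = 0
  [L]: (1)·0+(-1)·1+(-2)·0 = -1
  [T]: (1)·1+(-1)·-2+(-2)·-1 = 5
⇒ L^-1 T^5

{"Θ": 0, "L": -1, "T": 5}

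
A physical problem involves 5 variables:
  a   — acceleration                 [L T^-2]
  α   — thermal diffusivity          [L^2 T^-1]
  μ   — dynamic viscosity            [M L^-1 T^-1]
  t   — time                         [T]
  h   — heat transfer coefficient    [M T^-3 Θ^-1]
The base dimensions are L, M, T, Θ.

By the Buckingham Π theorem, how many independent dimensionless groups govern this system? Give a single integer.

Dimensional matrix (L×M×T×Θ by a×α×μ×t×h):
  L: [ 1  2 -1  0  0]
  M: [ 0  0  1  0  1]
  T: [-2 -1 -1  1 -3]
  Θ: [ 0  0  0  0 -1]
Echelon form has 4 nonzero rows (pivots: a,α,μ,h)
n=5, r=4 ⇒ 1 dimensionless group

1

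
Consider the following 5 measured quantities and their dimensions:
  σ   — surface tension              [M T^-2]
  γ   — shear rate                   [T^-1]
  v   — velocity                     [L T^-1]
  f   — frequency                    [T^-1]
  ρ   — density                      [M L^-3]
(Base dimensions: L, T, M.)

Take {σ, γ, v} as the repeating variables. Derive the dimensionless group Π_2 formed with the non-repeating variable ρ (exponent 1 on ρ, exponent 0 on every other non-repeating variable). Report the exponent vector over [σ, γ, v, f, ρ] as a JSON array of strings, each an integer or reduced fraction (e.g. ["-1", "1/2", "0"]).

Dimensional matrix (L×T×M by σ×γ×v×f×ρ):
  L: [ 0  0  1  0 -3]
  T: [-2 -1 -1 -1  0]
  M: [ 1  0  0  0  1]
RREF → pivots at {σ,γ,v} ⇒ r = 3
Pivot set = {σ,γ,v}, free = {f,ρ}
RREF:
  r0: [   1    0    0    0    1]
  r1: [   0    1    0    1    1]
  r2: [   0    0    1    0   -3]
Fix exponent of ρ at 1, f at 0; solve each RREF row for its pivot's exponent:
  r0: exp(σ) + (1)·1 = 0 ⇒ exp(σ) = -1
  r1: exp(γ) + (1)·1 = 0 ⇒ exp(γ) = -1
  r2: exp(v) + (-3)·1 = 0 ⇒ exp(v) = 3
Π_2 = σ^-1 · γ^-1 · v^3 · ρ

["-1", "-1", "3", "0", "1"]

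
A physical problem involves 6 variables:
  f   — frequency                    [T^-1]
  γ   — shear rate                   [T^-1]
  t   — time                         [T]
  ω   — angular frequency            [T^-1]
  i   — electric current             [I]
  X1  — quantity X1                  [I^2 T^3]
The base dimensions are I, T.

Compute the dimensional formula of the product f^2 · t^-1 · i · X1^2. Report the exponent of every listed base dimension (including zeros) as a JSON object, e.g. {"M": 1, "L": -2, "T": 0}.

Dimensional matrix (I×T by f×γ×t×ω×i×X1):
  I: [ 0  0  0  0  1  2]
  T: [-1 -1  1 -1  0  3]
  [I]: (2)·0+(-1)·0+(1)·1+(2)·2 = 5
  [T]: (2)·-1+(-1)·1+(1)·0+(2)·3 = 3
⇒ I^5 T^3

{"I": 5, "T": 3}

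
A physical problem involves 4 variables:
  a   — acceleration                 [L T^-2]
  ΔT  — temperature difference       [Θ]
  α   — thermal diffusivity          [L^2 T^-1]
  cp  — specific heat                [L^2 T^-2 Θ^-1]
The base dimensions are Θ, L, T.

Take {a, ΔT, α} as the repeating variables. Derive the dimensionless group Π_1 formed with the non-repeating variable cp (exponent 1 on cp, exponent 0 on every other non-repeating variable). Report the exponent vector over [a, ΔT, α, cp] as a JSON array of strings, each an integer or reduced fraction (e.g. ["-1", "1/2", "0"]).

["-2/3", "1", "-2/3", "1"]

Dimensional matrix (Θ×L×T by a×ΔT×α×cp):
  Θ: [ 0  1  0 -1]
  L: [ 1  0  2  2]
  T: [-2  0 -1 -2]
RREF → pivots at {a,ΔT,α} ⇒ r = 3
Repeat: a,ΔT,α; free: cp
RREF:
  r0: [   1    0    0  2/3]
  r1: [   0    1    0   -1]
  r2: [   0    0    1  2/3]
Fix exponent of cp at 1; solve each RREF row for its pivot's exponent:
  r0: exp(a) + (2/3)·1 = 0 ⇒ exp(a) = -2/3
  r1: exp(ΔT) + (-1)·1 = 0 ⇒ exp(ΔT) = 1
  r2: exp(α) + (2/3)·1 = 0 ⇒ exp(α) = -2/3
Π_1 = a^(-2/3) · ΔT · α^(-2/3) · cp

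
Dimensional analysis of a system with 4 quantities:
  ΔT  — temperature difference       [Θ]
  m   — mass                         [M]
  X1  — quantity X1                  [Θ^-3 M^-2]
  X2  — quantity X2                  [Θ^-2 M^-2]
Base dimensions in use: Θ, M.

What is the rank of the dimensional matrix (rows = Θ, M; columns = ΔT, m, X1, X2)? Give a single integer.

Write exponents as rows Θ,M / cols ΔT,m,X1,X2:
  Θ: [ 1  0 -3 -2]
  M: [ 0  1 -2 -2]
RREF → pivots at {ΔT,m} ⇒ r = 2

2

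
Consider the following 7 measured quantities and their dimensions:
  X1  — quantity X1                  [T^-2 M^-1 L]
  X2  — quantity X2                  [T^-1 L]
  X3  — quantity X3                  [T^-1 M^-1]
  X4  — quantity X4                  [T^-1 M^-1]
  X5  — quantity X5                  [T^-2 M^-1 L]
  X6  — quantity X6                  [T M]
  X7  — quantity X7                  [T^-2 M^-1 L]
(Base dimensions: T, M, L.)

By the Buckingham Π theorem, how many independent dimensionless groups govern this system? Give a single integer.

5

Write exponents as rows T,M,L / cols X1,X2,X3,X4,X5,X6,X7:
  T: [-2 -1 -1 -1 -2  1 -2]
  M: [-1  0 -1 -1 -1  1 -1]
  L: [ 1  1  0  0  1  0  1]
RREF → pivots at {X1,X2} ⇒ r = 2
Π count = n − r = 7 − 2 = 5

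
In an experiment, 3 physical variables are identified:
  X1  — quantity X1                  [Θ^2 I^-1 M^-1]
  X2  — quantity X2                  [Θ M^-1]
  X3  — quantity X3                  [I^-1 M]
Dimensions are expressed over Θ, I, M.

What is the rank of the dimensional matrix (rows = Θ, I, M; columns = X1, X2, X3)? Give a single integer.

2

Exponent matrix [Θ,I,M] × [X1,X2,X3]:
  Θ: [ 2  1  0]
  I: [-1  0 -1]
  M: [-1 -1  1]
RREF → pivots at {X1,X2} ⇒ r = 2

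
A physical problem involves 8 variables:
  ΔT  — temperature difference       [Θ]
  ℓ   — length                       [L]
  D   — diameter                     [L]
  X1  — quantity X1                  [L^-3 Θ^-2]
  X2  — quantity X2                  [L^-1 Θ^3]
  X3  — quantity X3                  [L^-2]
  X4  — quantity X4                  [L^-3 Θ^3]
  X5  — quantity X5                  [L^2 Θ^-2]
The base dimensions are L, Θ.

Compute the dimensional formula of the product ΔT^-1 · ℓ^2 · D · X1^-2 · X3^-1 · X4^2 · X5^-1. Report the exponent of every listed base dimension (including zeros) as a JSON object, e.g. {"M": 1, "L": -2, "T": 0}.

Write exponents as rows L,Θ / cols ΔT,ℓ,D,X1,X2,X3,X4,X5:
  L: [ 0  1  1 -3 -1 -2 -3  2]
  Θ: [ 1  0  0 -2  3  0  3 -2]
  [L]: (-1)·0+(2)·1+(1)·1+(-2)·-3+(-1)·-2+(2)·-3+(-1)·2 = 3
  [Θ]: (-1)·1+(2)·0+(1)·0+(-2)·-2+(-1)·0+(2)·3+(-1)·-2 = 11
⇒ L^3 Θ^11

{"L": 3, "Θ": 11}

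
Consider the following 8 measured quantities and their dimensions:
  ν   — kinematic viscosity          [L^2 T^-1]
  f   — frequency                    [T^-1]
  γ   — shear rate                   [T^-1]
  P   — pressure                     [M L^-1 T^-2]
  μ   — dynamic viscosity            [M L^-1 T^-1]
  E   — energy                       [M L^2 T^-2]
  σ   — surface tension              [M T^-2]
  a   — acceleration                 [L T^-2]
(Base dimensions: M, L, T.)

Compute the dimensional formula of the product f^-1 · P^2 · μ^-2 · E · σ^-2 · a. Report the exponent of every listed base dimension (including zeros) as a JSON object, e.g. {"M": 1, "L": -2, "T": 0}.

Write exponents as rows M,L,T / cols ν,f,γ,P,μ,E,σ,a:
  M: [ 0  0  0  1  1  1  1  0]
  L: [ 2  0  0 -1 -1  2  0  1]
  T: [-1 -1 -1 -2 -1 -2 -2 -2]
  [M]: (-1)·0+(2)·1+(-2)·1+(1)·1+(-2)·1+(1)·0 = -1
  [L]: (-1)·0+(2)·-1+(-2)·-1+(1)·2+(-2)·0+(1)·1 = 3
  [T]: (-1)·-1+(2)·-2+(-2)·-1+(1)·-2+(-2)·-2+(1)·-2 = -1
⇒ M^-1 L^3 T^-1

{"M": -1, "L": 3, "T": -1}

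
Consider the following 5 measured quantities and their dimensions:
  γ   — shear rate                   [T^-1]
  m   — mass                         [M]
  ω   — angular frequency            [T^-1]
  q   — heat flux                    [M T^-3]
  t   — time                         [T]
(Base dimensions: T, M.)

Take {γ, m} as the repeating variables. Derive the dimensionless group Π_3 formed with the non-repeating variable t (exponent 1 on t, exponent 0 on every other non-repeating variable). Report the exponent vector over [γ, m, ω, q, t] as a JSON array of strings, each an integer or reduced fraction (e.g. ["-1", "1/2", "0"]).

Exponent matrix [T,M] × [γ,m,ω,q,t]:
  T: [-1  0 -1 -3  1]
  M: [ 0  1  0  1  0]
RREF → pivots at {γ,m} ⇒ r = 2
Repeat: γ,m; free: ω,q,t
RREF:
  r0: [   1    0    1    3   -1]
  r1: [   0    1    0    1    0]
Fix exponent of t at 1, ω at 0, q at 0; solve each RREF row for its pivot's exponent:
  r0: exp(γ) + (-1)·1 = 0 ⇒ exp(γ) = 1
  r1: exp(m) + (0)·1 = 0 ⇒ exp(m) = 0
Π_3 = γ · t

["1", "0", "0", "0", "1"]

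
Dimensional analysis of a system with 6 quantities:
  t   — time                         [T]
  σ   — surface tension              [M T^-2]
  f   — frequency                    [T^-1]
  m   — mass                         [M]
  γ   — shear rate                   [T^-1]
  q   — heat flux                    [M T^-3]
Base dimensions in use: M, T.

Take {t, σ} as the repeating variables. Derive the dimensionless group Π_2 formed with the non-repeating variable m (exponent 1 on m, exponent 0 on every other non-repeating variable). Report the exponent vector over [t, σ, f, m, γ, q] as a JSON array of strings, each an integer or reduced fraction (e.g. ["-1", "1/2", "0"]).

["-2", "-1", "0", "1", "0", "0"]

Dimensional matrix (M×T by t×σ×f×m×γ×q):
  M: [ 0  1  0  1  0  1]
  T: [ 1 -2 -1  0 -1 -3]
RREF → pivots at {t,σ} ⇒ r = 2
Pivot set = {t,σ}, free = {f,m,γ,q}
RREF:
  r0: [   1    0   -1    2   -1   -1]
  r1: [   0    1    0    1    0    1]
Fix exponent of m at 1, f at 0, γ at 0, q at 0; solve each RREF row for its pivot's exponent:
  r0: exp(t) + (2)·1 = 0 ⇒ exp(t) = -2
  r1: exp(σ) + (1)·1 = 0 ⇒ exp(σ) = -1
Π_2 = t^-2 · σ^-1 · m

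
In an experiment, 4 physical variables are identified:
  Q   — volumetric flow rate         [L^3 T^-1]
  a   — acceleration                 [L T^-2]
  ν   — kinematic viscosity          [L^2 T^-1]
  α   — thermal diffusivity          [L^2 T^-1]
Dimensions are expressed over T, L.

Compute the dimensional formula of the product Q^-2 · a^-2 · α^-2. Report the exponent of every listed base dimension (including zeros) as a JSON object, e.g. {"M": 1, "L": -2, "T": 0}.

{"T": 8, "L": -12}

Write exponents as rows T,L / cols Q,a,ν,α:
  T: [-1 -2 -1 -1]
  L: [ 3  1  2  2]
  [T]: (-2)·-1+(-2)·-2+(-2)·-1 = 8
  [L]: (-2)·3+(-2)·1+(-2)·2 = -12
⇒ T^8 L^-12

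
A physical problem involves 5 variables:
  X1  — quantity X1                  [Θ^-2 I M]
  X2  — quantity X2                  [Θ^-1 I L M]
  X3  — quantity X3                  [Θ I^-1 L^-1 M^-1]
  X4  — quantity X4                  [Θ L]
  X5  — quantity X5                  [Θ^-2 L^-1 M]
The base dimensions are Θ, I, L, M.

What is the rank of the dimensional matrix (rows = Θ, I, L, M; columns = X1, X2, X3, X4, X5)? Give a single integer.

Dimensional matrix (Θ×I×L×M by X1×X2×X3×X4×X5):
  Θ: [-2 -1  1  1 -2]
  I: [ 1  1 -1  0  0]
  L: [ 0  1 -1  1 -1]
  M: [ 1  1 -1  0  1]
Echelon form has 3 nonzero rows (pivots: X1,X2,X5)

3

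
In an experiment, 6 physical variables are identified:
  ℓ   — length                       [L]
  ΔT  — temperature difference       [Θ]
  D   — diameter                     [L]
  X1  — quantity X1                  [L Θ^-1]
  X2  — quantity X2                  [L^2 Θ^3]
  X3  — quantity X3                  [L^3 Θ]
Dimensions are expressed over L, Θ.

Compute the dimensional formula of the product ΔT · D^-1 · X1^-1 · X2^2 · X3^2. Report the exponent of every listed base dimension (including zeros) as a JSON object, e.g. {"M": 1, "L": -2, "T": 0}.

Exponent matrix [L,Θ] × [ℓ,ΔT,D,X1,X2,X3]:
  L: [ 1  0  1  1  2  3]
  Θ: [ 0  1  0 -1  3  1]
  [L]: (1)·0+(-1)·1+(-1)·1+(2)·2+(2)·3 = 8
  [Θ]: (1)·1+(-1)·0+(-1)·-1+(2)·3+(2)·1 = 10
⇒ L^8 Θ^10

{"L": 8, "Θ": 10}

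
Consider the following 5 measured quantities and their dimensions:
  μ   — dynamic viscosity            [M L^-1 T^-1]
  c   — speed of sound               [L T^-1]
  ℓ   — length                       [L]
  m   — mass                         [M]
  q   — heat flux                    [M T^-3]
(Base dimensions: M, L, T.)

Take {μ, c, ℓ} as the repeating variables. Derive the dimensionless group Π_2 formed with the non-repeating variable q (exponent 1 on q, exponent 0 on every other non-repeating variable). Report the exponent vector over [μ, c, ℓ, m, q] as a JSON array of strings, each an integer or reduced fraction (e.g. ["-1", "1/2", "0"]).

Write exponents as rows M,L,T / cols μ,c,ℓ,m,q:
  M: [ 1  0  0  1  1]
  L: [-1  1  1  0  0]
  T: [-1 -1  0  0 -3]
Echelon form has 3 nonzero rows (pivots: μ,c,ℓ)
Pivot set = {μ,c,ℓ}, free = {m,q}
RREF:
  r0: [   1    0    0    1    1]
  r1: [   0    1    0   -1    2]
  r2: [   0    0    1    2   -1]
Fix exponent of q at 1, m at 0; solve each RREF row for its pivot's exponent:
  r0: exp(μ) + (1)·1 = 0 ⇒ exp(μ) = -1
  r1: exp(c) + (2)·1 = 0 ⇒ exp(c) = -2
  r2: exp(ℓ) + (-1)·1 = 0 ⇒ exp(ℓ) = 1
Π_2 = μ^-1 · c^-2 · ℓ · q

["-1", "-2", "1", "0", "1"]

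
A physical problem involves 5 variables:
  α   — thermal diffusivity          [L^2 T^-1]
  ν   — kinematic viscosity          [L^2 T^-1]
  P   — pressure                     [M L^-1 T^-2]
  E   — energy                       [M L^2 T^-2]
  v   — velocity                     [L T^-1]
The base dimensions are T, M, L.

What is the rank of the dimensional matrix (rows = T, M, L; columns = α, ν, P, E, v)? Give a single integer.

3

Exponent matrix [T,M,L] × [α,ν,P,E,v]:
  T: [-1 -1 -2 -2 -1]
  M: [ 0  0  1  1  0]
  L: [ 2  2 -1  2  1]
RREF → pivots at {α,P,E} ⇒ r = 3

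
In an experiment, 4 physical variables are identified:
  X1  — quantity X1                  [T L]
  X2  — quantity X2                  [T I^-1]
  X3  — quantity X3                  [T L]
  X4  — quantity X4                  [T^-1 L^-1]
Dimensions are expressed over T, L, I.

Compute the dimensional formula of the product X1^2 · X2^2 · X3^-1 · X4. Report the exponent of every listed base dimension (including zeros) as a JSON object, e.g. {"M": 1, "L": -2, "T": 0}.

{"T": 2, "L": 0, "I": -2}

Dimensional matrix (T×L×I by X1×X2×X3×X4):
  T: [ 1  1  1 -1]
  L: [ 1  0  1 -1]
  I: [ 0 -1  0  0]
  [T]: (2)·1+(2)·1+(-1)·1+(1)·-1 = 2
  [L]: (2)·1+(2)·0+(-1)·1+(1)·-1 = 0
  [I]: (2)·0+(2)·-1+(-1)·0+(1)·0 = -2
⇒ T^2 I^-2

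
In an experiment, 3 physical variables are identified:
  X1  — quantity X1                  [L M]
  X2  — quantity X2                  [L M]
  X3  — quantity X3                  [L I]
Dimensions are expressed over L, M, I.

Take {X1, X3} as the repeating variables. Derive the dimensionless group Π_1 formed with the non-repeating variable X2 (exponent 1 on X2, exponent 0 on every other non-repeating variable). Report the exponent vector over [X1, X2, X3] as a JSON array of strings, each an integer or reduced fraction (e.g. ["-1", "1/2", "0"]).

Write exponents as rows L,M,I / cols X1,X2,X3:
  L: [ 1  1  1]
  M: [ 1  1  0]
  I: [ 0  0  1]
RREF → pivots at {X1,X3} ⇒ r = 2
Pivot set = {X1,X3}, free = {X2}
RREF:
  r0: [   1    1    0]
  r1: [   0    0    1]
  r2: [   0    0    0]
Fix exponent of X2 at 1; solve each RREF row for its pivot's exponent:
  r0: exp(X1) + (1)·1 = 0 ⇒ exp(X1) = -1
  r1: exp(X3) + (0)·1 = 0 ⇒ exp(X3) = 0
Π_1 = X1^-1 · X2

["-1", "1", "0"]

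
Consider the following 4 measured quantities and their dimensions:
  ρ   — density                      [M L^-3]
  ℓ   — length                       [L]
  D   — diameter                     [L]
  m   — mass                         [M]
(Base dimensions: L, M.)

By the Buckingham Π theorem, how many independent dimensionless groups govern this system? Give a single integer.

2

Write exponents as rows L,M / cols ρ,ℓ,D,m:
  L: [-3  1  1  0]
  M: [ 1  0  0  1]
Row reduction gives pivot columns ρ,ℓ; rank = 2
n=4, r=2 ⇒ 2 dimensionless groups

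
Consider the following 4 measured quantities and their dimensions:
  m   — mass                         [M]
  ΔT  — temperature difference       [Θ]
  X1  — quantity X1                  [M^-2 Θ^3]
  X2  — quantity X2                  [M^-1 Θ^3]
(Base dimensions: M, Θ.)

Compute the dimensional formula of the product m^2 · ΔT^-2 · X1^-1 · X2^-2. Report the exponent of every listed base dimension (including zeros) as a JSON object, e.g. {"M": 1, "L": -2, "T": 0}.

Dimensional matrix (M×Θ by m×ΔT×X1×X2):
  M: [ 1  0 -2 -1]
  Θ: [ 0  1  3  3]
  [M]: (2)·1+(-2)·0+(-1)·-2+(-2)·-1 = 6
  [Θ]: (2)·0+(-2)·1+(-1)·3+(-2)·3 = -11
⇒ M^6 Θ^-11

{"M": 6, "Θ": -11}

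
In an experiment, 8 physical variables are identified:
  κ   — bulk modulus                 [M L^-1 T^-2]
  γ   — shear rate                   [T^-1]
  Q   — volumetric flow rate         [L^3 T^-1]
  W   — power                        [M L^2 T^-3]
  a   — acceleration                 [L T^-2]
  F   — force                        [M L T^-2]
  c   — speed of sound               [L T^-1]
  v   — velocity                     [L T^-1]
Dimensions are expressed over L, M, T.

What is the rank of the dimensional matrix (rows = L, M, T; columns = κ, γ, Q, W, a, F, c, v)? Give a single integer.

3

Write exponents as rows L,M,T / cols κ,γ,Q,W,a,F,c,v:
  L: [-1  0  3  2  1  1  1  1]
  M: [ 1  0  0  1  0  1  0  0]
  T: [-2 -1 -1 -3 -2 -2 -1 -1]
Row reduction gives pivot columns κ,γ,Q; rank = 3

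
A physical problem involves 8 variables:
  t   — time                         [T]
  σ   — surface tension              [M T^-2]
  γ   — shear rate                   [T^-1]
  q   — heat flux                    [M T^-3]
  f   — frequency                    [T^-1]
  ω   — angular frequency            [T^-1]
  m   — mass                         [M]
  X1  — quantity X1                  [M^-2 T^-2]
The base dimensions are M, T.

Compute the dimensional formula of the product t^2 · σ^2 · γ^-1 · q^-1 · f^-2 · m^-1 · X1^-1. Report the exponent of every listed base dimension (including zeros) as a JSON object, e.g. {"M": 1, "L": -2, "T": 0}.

{"M": 2, "T": 6}

Dimensional matrix (M×T by t×σ×γ×q×f×ω×m×X1):
  M: [ 0  1  0  1  0  0  1 -2]
  T: [ 1 -2 -1 -3 -1 -1  0 -2]
  [M]: (2)·0+(2)·1+(-1)·0+(-1)·1+(-2)·0+(-1)·1+(-1)·-2 = 2
  [T]: (2)·1+(2)·-2+(-1)·-1+(-1)·-3+(-2)·-1+(-1)·0+(-1)·-2 = 6
⇒ M^2 T^6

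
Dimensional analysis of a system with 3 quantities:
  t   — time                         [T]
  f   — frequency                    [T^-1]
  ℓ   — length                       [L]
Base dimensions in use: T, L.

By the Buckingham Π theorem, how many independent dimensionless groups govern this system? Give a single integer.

1

Exponent matrix [T,L] × [t,f,ℓ]:
  T: [ 1 -1  0]
  L: [ 0  0  1]
Row reduction gives pivot columns t,ℓ; rank = 2
n=3, r=2 ⇒ 1 dimensionless group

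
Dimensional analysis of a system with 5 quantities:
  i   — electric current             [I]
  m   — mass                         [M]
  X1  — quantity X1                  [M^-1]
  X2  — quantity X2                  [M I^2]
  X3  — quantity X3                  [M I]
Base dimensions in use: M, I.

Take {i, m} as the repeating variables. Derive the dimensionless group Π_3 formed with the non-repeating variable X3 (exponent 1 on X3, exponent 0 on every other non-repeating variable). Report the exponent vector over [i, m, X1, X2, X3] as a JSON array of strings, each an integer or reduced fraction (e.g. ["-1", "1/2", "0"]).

["-1", "-1", "0", "0", "1"]

Exponent matrix [M,I] × [i,m,X1,X2,X3]:
  M: [ 0  1 -1  1  1]
  I: [ 1  0  0  2  1]
Echelon form has 2 nonzero rows (pivots: i,m)
Pivot set = {i,m}, free = {X1,X2,X3}
RREF:
  r0: [   1    0    0    2    1]
  r1: [   0    1   -1    1    1]
Fix exponent of X3 at 1, X1 at 0, X2 at 0; solve each RREF row for its pivot's exponent:
  r0: exp(i) + (1)·1 = 0 ⇒ exp(i) = -1
  r1: exp(m) + (1)·1 = 0 ⇒ exp(m) = -1
Π_3 = i^-1 · m^-1 · X3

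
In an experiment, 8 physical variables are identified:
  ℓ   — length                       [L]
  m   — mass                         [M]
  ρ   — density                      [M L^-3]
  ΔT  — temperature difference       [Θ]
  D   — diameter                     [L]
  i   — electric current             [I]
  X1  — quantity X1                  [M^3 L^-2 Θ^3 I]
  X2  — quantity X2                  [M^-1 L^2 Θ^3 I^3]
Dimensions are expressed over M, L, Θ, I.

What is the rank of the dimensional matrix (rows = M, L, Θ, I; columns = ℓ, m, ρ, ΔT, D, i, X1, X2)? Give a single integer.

4

Write exponents as rows M,L,Θ,I / cols ℓ,m,ρ,ΔT,D,i,X1,X2:
  M: [ 0  1  1  0  0  0  3 -1]
  L: [ 1  0 -3  0  1  0 -2  2]
  Θ: [ 0  0  0  1  0  0  3  3]
  I: [ 0  0  0  0  0  1  1  3]
Echelon form has 4 nonzero rows (pivots: ℓ,m,ΔT,i)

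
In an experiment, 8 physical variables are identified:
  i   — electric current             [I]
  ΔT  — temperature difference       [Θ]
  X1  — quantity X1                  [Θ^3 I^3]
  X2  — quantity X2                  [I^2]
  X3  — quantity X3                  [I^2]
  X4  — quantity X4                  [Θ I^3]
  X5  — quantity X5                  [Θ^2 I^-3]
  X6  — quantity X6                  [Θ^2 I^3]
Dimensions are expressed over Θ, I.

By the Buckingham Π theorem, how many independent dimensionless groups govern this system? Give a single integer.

6

Exponent matrix [Θ,I] × [i,ΔT,X1,X2,X3,X4,X5,X6]:
  Θ: [ 0  1  3  0  0  1  2  2]
  I: [ 1  0  3  2  2  3 -3  3]
Echelon form has 2 nonzero rows (pivots: i,ΔT)
Π count = n − r = 8 − 2 = 6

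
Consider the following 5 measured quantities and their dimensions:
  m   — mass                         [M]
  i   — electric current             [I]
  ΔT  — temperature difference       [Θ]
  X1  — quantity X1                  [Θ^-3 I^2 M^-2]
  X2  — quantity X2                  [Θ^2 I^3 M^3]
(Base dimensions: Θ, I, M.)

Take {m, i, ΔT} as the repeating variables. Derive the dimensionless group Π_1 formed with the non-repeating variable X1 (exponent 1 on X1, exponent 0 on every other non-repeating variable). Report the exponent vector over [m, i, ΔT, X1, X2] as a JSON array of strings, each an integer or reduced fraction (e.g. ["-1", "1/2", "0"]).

["2", "-2", "3", "1", "0"]

Exponent matrix [Θ,I,M] × [m,i,ΔT,X1,X2]:
  Θ: [ 0  0  1 -3  2]
  I: [ 0  1  0  2  3]
  M: [ 1  0  0 -2  3]
Echelon form has 3 nonzero rows (pivots: m,i,ΔT)
Pivot set = {m,i,ΔT}, free = {X1,X2}
RREF:
  r0: [   1    0    0   -2    3]
  r1: [   0    1    0    2    3]
  r2: [   0    0    1   -3    2]
Fix exponent of X1 at 1, X2 at 0; solve each RREF row for its pivot's exponent:
  r0: exp(m) + (-2)·1 = 0 ⇒ exp(m) = 2
  r1: exp(i) + (2)·1 = 0 ⇒ exp(i) = -2
  r2: exp(ΔT) + (-3)·1 = 0 ⇒ exp(ΔT) = 3
Π_1 = m^2 · i^-2 · ΔT^3 · X1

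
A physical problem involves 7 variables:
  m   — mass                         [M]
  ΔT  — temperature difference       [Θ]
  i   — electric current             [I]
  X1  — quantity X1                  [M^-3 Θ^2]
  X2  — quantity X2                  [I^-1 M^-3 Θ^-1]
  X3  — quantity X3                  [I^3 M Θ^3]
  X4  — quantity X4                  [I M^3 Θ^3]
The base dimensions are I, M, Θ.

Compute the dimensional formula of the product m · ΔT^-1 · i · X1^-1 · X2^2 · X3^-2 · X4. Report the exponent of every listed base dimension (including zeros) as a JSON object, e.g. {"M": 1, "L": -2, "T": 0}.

{"I": -6, "M": -1, "Θ": -8}

Dimensional matrix (I×M×Θ by m×ΔT×i×X1×X2×X3×X4):
  I: [ 0  0  1  0 -1  3  1]
  M: [ 1  0  0 -3 -3  1  3]
  Θ: [ 0  1  0  2 -1  3  3]
  [I]: (1)·0+(-1)·0+(1)·1+(-1)·0+(2)·-1+(-2)·3+(1)·1 = -6
  [M]: (1)·1+(-1)·0+(1)·0+(-1)·-3+(2)·-3+(-2)·1+(1)·3 = -1
  [Θ]: (1)·0+(-1)·1+(1)·0+(-1)·2+(2)·-1+(-2)·3+(1)·3 = -8
⇒ I^-6 M^-1 Θ^-8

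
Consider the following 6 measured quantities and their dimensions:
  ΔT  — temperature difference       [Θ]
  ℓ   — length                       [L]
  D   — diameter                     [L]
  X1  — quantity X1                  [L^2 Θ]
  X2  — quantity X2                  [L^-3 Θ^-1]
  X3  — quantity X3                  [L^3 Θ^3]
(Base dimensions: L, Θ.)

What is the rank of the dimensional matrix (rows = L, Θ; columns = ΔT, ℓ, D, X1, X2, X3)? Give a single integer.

Exponent matrix [L,Θ] × [ΔT,ℓ,D,X1,X2,X3]:
  L: [ 0  1  1  2 -3  3]
  Θ: [ 1  0  0  1 -1  3]
Row reduction gives pivot columns ΔT,ℓ; rank = 2

2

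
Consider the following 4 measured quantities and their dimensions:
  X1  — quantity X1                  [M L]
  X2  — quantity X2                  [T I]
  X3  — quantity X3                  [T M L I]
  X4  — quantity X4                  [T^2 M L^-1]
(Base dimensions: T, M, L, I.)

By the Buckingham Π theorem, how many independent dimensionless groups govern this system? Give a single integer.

1

Write exponents as rows T,M,L,I / cols X1,X2,X3,X4:
  T: [ 0  1  1  2]
  M: [ 1  0  1  1]
  L: [ 1  0  1 -1]
  I: [ 0  1  1  0]
RREF → pivots at {X1,X2,X4} ⇒ r = 3
Π count = n − r = 4 − 3 = 1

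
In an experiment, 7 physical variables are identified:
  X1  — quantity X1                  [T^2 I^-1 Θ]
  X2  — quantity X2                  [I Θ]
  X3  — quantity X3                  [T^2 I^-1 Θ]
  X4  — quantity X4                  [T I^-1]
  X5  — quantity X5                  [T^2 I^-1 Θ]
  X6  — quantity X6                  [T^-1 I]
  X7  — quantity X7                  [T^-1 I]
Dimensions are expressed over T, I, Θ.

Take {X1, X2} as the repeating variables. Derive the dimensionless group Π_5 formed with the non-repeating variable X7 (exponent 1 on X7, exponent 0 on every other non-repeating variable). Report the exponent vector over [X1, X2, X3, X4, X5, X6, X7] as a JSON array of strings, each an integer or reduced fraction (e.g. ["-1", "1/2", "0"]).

["1/2", "-1/2", "0", "0", "0", "0", "1"]

Exponent matrix [T,I,Θ] × [X1,X2,X3,X4,X5,X6,X7]:
  T: [ 2  0  2  1  2 -1 -1]
  I: [-1  1 -1 -1 -1  1  1]
  Θ: [ 1  1  1  0  1  0  0]
RREF → pivots at {X1,X2} ⇒ r = 2
Pivot set = {X1,X2}, free = {X3,X4,X5,X6,X7}
RREF:
  r0: [   1    0    1  1/2    1 -1/2 -1/2]
  r1: [   0    1    0 -1/2    0  1/2  1/2]
  r2: [   0    0    0    0    0    0    0]
Fix exponent of X7 at 1, X3 at 0, X4 at 0, X5 at 0, X6 at 0; solve each RREF row for its pivot's exponent:
  r0: exp(X1) + (-1/2)·1 = 0 ⇒ exp(X1) = 1/2
  r1: exp(X2) + (1/2)·1 = 0 ⇒ exp(X2) = -1/2
Π_5 = X1^(1/2) · X2^(-1/2) · X7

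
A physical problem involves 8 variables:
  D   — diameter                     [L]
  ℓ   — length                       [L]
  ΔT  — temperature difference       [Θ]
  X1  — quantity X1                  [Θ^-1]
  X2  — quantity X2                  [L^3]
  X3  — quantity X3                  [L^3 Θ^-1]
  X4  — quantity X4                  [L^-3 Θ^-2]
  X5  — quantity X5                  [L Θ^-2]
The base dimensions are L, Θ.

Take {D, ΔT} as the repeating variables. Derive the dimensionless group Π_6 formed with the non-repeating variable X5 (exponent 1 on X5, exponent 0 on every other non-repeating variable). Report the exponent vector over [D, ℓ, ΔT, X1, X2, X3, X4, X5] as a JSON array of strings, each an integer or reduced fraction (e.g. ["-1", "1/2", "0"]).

["-1", "0", "2", "0", "0", "0", "0", "1"]

Dimensional matrix (L×Θ by D×ℓ×ΔT×X1×X2×X3×X4×X5):
  L: [ 1  1  0  0  3  3 -3  1]
  Θ: [ 0  0  1 -1  0 -1 -2 -2]
RREF → pivots at {D,ΔT} ⇒ r = 2
Repeat: D,ΔT; free: ℓ,X1,X2,X3,X4,X5
RREF:
  r0: [   1    1    0    0    3    3   -3    1]
  r1: [   0    0    1   -1    0   -1   -2   -2]
Fix exponent of X5 at 1, ℓ at 0, X1 at 0, X2 at 0, X3 at 0, X4 at 0; solve each RREF row for its pivot's exponent:
  r0: exp(D) + (1)·1 = 0 ⇒ exp(D) = -1
  r1: exp(ΔT) + (-2)·1 = 0 ⇒ exp(ΔT) = 2
Π_6 = D^-1 · ΔT^2 · X5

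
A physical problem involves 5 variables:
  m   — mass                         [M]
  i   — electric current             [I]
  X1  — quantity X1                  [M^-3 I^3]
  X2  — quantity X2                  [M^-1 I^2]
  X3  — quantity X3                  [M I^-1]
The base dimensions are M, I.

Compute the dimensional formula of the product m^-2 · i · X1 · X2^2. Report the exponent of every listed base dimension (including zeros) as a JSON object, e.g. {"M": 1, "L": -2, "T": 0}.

Dimensional matrix (M×I by m×i×X1×X2×X3):
  M: [ 1  0 -3 -1  1]
  I: [ 0  1  3  2 -1]
  [M]: (-2)·1+(1)·0+(1)·-3+(2)·-1 = -7
  [I]: (-2)·0+(1)·1+(1)·3+(2)·2 = 8
⇒ M^-7 I^8

{"M": -7, "I": 8}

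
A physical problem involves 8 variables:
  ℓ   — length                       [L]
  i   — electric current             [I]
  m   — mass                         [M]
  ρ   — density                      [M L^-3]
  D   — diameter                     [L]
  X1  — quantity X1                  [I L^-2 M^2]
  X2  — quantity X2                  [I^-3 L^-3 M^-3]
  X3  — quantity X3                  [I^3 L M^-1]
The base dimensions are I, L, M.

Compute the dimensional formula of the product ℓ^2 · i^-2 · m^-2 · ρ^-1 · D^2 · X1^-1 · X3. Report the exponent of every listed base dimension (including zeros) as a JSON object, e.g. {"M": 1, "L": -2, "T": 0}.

{"I": 0, "L": 10, "M": -6}

Exponent matrix [I,L,M] × [ℓ,i,m,ρ,D,X1,X2,X3]:
  I: [ 0  1  0  0  0  1 -3  3]
  L: [ 1  0  0 -3  1 -2 -3  1]
  M: [ 0  0  1  1  0  2 -3 -1]
  [I]: (2)·0+(-2)·1+(-2)·0+(-1)·0+(2)·0+(-1)·1+(1)·3 = 0
  [L]: (2)·1+(-2)·0+(-2)·0+(-1)·-3+(2)·1+(-1)·-2+(1)·1 = 10
  [M]: (2)·0+(-2)·0+(-2)·1+(-1)·1+(2)·0+(-1)·2+(1)·-1 = -6
⇒ L^10 M^-6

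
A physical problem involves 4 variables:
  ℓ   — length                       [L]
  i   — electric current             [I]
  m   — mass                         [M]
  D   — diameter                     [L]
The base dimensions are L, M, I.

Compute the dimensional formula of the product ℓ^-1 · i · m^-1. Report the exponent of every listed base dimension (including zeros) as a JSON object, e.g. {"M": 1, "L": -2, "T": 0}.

Write exponents as rows L,M,I / cols ℓ,i,m,D:
  L: [ 1  0  0  1]
  M: [ 0  0  1  0]
  I: [ 0  1  0  0]
  [L]: (-1)·1+(1)·0+(-1)·0 = -1
  [M]: (-1)·0+(1)·0+(-1)·1 = -1
  [I]: (-1)·0+(1)·1+(-1)·0 = 1
⇒ L^-1 M^-1 I

{"L": -1, "M": -1, "I": 1}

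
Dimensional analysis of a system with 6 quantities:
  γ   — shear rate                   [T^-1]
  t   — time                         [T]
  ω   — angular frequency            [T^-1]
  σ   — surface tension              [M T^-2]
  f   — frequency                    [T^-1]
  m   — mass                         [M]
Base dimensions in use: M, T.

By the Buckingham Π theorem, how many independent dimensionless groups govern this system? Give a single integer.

Exponent matrix [M,T] × [γ,t,ω,σ,f,m]:
  M: [ 0  0  0  1  0  1]
  T: [-1  1 -1 -2 -1  0]
RREF → pivots at {γ,σ} ⇒ r = 2
Π count = n − r = 6 − 2 = 4

4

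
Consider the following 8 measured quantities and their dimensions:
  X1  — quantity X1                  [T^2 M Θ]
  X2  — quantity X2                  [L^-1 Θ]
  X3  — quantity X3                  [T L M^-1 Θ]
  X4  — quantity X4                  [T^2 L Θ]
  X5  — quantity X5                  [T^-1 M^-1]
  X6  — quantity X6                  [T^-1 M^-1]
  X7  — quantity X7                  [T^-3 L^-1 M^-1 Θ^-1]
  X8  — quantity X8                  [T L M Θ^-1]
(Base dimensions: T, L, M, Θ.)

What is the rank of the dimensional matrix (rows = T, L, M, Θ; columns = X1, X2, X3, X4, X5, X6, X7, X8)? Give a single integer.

3

Write exponents as rows T,L,M,Θ / cols X1,X2,X3,X4,X5,X6,X7,X8:
  T: [ 2  0  1  2 -1 -1 -3  1]
  L: [ 0 -1  1  1  0  0 -1  1]
  M: [ 1  0 -1  0 -1 -1 -1  1]
  Θ: [ 1  1  1  1  0  0 -1 -1]
RREF → pivots at {X1,X2,X3} ⇒ r = 3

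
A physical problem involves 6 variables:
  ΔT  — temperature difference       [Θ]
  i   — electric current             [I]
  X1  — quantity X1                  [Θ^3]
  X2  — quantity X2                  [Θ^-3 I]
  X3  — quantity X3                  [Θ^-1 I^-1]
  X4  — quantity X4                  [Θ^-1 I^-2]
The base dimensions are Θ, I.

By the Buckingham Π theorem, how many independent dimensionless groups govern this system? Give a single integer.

Dimensional matrix (Θ×I by ΔT×i×X1×X2×X3×X4):
  Θ: [ 1  0  3 -3 -1 -1]
  I: [ 0  1  0  1 -1 -2]
Row reduction gives pivot columns ΔT,i; rank = 2
n=6, r=2 ⇒ 4 dimensionless groups

4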